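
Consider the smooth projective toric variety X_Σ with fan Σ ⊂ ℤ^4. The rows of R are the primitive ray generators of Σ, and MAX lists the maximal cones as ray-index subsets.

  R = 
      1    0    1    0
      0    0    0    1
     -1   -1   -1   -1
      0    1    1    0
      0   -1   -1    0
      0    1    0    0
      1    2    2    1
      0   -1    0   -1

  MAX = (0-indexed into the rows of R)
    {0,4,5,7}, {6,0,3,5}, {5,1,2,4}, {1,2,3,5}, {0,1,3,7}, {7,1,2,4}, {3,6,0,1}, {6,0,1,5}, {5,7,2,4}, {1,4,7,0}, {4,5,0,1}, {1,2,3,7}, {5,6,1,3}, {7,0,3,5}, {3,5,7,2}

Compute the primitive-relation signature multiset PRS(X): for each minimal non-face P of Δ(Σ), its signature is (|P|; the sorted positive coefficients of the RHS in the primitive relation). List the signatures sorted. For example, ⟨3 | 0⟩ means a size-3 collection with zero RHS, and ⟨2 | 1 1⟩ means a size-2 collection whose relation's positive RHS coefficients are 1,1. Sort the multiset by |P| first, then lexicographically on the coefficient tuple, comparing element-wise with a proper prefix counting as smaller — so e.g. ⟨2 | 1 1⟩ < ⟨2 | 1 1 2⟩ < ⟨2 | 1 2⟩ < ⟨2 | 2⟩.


|primitive collections| = 7. Relations:

  • {3,4}:  v_{3} + v_{4} = 0  ⟹  sig = ⟨2 | 0⟩
  • {0,2}:  v_{0} + v_{2} = v_{7}  ⟹  sig = ⟨2 | 1⟩
  • {2,6}:  v_{2} + v_{6} = v_{3}  ⟹  sig = ⟨2 | 1⟩
  • {6,7}:  v_{6} + v_{7} = v_{0} + v_{3}  ⟹  sig = ⟨2 | 1 1⟩
  • {4,6}:  v_{4} + v_{6} = v_{0} + v_{1} + v_{5}  ⟹  sig = ⟨2 | 1 1 1⟩
  • {1,5,7}:  v_{1} + v_{5} + v_{7} = 0  ⟹  sig = ⟨3 | 0⟩
  • {0,1,3,5}:  v_{0} + v_{1} + v_{3} + v_{5} = v_{6}  ⟹  sig = ⟨4 | 1⟩

Signatures (|P|; sorted positive RHS coefficients), sorted:
    ⟨2 | 0⟩
    ⟨2 | 1⟩
    ⟨2 | 1⟩
    ⟨2 | 1 1⟩
    ⟨2 | 1 1 1⟩
    ⟨3 | 0⟩
    ⟨4 | 1⟩


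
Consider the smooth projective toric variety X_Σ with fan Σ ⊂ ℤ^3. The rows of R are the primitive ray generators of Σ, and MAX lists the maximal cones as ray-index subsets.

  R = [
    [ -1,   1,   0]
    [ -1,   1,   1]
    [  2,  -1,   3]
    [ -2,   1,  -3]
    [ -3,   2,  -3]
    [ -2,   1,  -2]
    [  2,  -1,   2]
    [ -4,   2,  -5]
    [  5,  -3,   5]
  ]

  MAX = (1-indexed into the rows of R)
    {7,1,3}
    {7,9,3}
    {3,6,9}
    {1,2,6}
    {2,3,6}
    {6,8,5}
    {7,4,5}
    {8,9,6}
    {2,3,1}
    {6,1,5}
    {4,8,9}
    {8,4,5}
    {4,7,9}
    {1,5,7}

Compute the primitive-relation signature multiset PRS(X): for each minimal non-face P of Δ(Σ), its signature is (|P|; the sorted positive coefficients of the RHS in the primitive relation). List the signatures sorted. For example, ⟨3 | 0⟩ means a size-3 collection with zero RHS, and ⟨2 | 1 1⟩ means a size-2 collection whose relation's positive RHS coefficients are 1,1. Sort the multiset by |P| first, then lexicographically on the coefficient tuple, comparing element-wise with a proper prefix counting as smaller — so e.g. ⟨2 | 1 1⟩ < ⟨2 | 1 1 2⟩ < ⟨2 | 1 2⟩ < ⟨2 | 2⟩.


16 collections generate NE(X_Σ); each relation:

  P = {3,4}:  v_{3} + v_{4} = 0  →  sig = ⟨2 | 0⟩
  P = {6,7}:  v_{6} + v_{7} = 0  →  sig = ⟨2 | 0⟩
  P = {1,4}:  v_{1} + v_{4} = v_{5}  →  sig = ⟨2 | 1⟩
  P = {3,5}:  v_{3} + v_{5} = v_{1}  →  sig = ⟨2 | 1⟩
  P = {3,8}:  v_{3} + v_{8} = v_{6}  →  sig = ⟨2 | 1⟩
  P = {4,6}:  v_{4} + v_{6} = v_{8}  →  sig = ⟨2 | 1⟩
  P = {5,9}:  v_{5} + v_{9} = v_{7}  →  sig = ⟨2 | 1⟩
  P = {7,8}:  v_{7} + v_{8} = v_{4}  →  sig = ⟨2 | 1⟩
  P = {1,8}:  v_{1} + v_{8} = v_{5} + v_{6}  →  sig = ⟨2 | 1 1⟩
  P = {1,9}:  v_{1} + v_{9} = v_{3} + v_{7}  →  sig = ⟨2 | 1 1⟩
  P = {2,4}:  v_{2} + v_{4} = v_{1} + v_{6}  →  sig = ⟨2 | 1 1⟩
  P = {2,7}:  v_{2} + v_{7} = v_{1} + v_{3}  →  sig = ⟨2 | 1 1⟩
  P = {2,5}:  v_{2} + v_{5} = 2·v_{1} + v_{6}  →  sig = ⟨2 | 1 2⟩
  P = {2,8}:  v_{2} + v_{8} = v_{1} + 2·v_{6}  →  sig = ⟨2 | 1 2⟩
  P = {2,9}:  v_{2} + v_{9} = 2·v_{3}  →  sig = ⟨2 | 2⟩
  P = {1,3,6}:  v_{1} + v_{3} + v_{6} = v_{2}  →  sig = ⟨3 | 1⟩

Hence PRS(X_Σ) =
    ⟨2 | 0⟩
    ⟨2 | 0⟩
    ⟨2 | 1⟩
    ⟨2 | 1⟩
    ⟨2 | 1⟩
    ⟨2 | 1⟩
    ⟨2 | 1⟩
    ⟨2 | 1⟩
    ⟨2 | 1 1⟩
    ⟨2 | 1 1⟩
    ⟨2 | 1 1⟩
    ⟨2 | 1 1⟩
    ⟨2 | 1 2⟩
    ⟨2 | 1 2⟩
    ⟨2 | 2⟩
    ⟨3 | 1⟩


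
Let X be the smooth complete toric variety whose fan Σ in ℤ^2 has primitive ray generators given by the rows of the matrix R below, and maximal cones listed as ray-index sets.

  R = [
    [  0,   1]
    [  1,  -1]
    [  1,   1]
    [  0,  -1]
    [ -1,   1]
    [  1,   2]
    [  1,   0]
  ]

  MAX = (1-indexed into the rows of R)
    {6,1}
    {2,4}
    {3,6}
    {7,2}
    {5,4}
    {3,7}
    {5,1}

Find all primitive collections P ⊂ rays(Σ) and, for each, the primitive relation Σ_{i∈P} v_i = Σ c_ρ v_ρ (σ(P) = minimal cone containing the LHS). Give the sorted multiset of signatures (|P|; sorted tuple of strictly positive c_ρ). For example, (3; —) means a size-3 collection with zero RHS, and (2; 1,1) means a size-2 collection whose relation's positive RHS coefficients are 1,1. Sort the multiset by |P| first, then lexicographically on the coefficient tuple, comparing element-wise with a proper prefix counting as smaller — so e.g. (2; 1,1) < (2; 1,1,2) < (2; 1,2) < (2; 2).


Primitive collections (14):

  {1,4}:  v_{1} + v_{4} = 0 ; sig = (2; —)
  {2,5}:  v_{2} + v_{5} = 0 ; sig = (2; —)
  {1,2}:  v_{1} + v_{2} = v_{7} ; sig = (2; 1)
  {1,3}:  v_{1} + v_{3} = v_{6} ; sig = (2; 1)
  {1,7}:  v_{1} + v_{7} = v_{3} ; sig = (2; 1)
  {3,4}:  v_{3} + v_{4} = v_{7} ; sig = (2; 1)
  {4,6}:  v_{4} + v_{6} = v_{3} ; sig = (2; 1)
  {4,7}:  v_{4} + v_{7} = v_{2} ; sig = (2; 1)
  {5,7}:  v_{5} + v_{7} = v_{1} ; sig = (2; 1)
  {2,6}:  v_{2} + v_{6} = v_{3} + v_{7} ; sig = (2; 1,1)
  {2,3}:  v_{2} + v_{3} = 2·v_{7} ; sig = (2; 2)
  {3,5}:  v_{3} + v_{5} = 2·v_{1} ; sig = (2; 2)
  {6,7}:  v_{6} + v_{7} = 2·v_{3} ; sig = (2; 2)
  {5,6}:  v_{5} + v_{6} = 3·v_{1} ; sig = (2; 3)

Hence PRS(X_Σ) =
    |P|=2: 14 collections, coeffs (), (), (1), (1), (1), (1), (1), (1), (1), (1,1), (2), (2), (2), (3)


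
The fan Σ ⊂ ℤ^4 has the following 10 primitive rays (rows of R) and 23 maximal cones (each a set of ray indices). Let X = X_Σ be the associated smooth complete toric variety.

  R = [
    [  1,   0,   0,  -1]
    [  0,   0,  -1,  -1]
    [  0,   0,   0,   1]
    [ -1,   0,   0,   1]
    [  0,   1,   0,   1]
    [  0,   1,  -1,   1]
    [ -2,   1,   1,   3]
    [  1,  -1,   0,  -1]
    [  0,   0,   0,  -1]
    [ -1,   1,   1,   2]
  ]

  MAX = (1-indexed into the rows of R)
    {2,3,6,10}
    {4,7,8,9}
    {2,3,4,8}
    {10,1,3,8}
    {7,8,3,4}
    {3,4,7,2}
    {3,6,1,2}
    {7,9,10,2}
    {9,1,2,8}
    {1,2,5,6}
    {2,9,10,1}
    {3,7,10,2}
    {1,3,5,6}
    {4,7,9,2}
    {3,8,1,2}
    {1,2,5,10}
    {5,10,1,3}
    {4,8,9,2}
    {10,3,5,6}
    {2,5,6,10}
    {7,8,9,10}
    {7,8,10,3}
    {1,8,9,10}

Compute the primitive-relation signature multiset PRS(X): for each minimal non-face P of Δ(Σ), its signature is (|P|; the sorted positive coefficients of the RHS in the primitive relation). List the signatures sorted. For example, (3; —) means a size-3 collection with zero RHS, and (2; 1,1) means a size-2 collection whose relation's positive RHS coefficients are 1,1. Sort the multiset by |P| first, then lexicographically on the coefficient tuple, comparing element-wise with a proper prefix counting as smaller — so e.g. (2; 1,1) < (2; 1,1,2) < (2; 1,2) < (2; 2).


Minimal non-faces — 17 found among 10 rays, 23 max cones:

  • {1,4}:  v_{1} + v_{4} = 0 ; sig = (2; —)
  • {3,9}:  v_{3} + v_{9} = 0 ; sig = (2; —)
  • {1,7}:  v_{1} + v_{7} = v_{10} ; sig = (2; 1)
  • {4,10}:  v_{4} + v_{10} = v_{7} ; sig = (2; 1)
  • {5,8}:  v_{5} + v_{8} = v_{1} + v_{3} ; sig = (2; 1,1)
  • {6,9}:  v_{6} + v_{9} = v_{2} + v_{5} ; sig = (2; 1,1)
  • {4,5}:  v_{4} + v_{5} = v_{2} + v_{3} + v_{10} ; sig = (2; 1,1,1)
  • {5,9}:  v_{5} + v_{9} = v_{1} + v_{2} + v_{10} ; sig = (2; 1,1,1)
  • {5,7}:  v_{5} + v_{7} = v_{2} + v_{3} + 2·v_{10} ; sig = (2; 1,1,2)
  • {6,8}:  v_{6} + v_{8} = v_{1} + v_{2} + 2·v_{3} ; sig = (2; 1,1,2)
  • {4,6}:  v_{4} + v_{6} = 2·v_{2} + 2·v_{3} + v_{10} ; sig = (2; 1,2,2)
  • {6,7}:  v_{6} + v_{7} = 2·v_{2} + 2·v_{3} + 2·v_{10} ; sig = (2; 2,2,2)
  • {2,8,10}:  v_{2} + v_{8} + v_{10} = 0 ; sig = (3; —)
  • {2,3,5}:  v_{2} + v_{3} + v_{5} = v_{6} ; sig = (3; 1)
  • {2,7,8}:  v_{2} + v_{7} + v_{8} = v_{4} ; sig = (3; 1)
  • {1,6,10}:  v_{1} + v_{6} + v_{10} = 2·v_{5} ; sig = (3; 2)
  • {1,2,3,10}:  v_{1} + v_{2} + v_{3} + v_{10} = v_{5} ; sig = (4; 1)

Hence PRS(X_Σ) =
    (2; —)
    (2; —)
    (2; 1)
    (2; 1)
    (2; 1,1)
    (2; 1,1)
    (2; 1,1,1)
    (2; 1,1,1)
    (2; 1,1,2)
    (2; 1,1,2)
    (2; 1,2,2)
    (2; 2,2,2)
    (3; —)
    (3; 1)
    (3; 1)
    (3; 2)
    (4; 1)


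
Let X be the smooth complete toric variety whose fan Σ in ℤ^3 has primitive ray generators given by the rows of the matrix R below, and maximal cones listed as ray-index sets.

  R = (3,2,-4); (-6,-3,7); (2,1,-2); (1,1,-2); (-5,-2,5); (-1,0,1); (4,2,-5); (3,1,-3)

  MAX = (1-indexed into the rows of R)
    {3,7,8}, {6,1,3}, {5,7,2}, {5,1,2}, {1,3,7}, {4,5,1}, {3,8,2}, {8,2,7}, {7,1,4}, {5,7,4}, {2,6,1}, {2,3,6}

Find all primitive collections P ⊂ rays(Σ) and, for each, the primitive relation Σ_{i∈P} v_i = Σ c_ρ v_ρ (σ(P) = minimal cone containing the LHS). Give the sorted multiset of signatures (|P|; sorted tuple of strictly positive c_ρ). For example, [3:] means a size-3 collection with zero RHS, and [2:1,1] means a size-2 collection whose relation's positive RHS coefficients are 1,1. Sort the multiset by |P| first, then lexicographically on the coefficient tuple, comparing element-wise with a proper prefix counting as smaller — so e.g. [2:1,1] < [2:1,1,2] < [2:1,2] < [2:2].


Primitive collections (14):

  P = {2,4}:  v_{2} + v_{4} = v_{5}  ⇒ sig = [2:1]
  P = {3,4}:  v_{3} + v_{4} = v_{1}  ⇒ sig = [2:1]
  P = {4,8}:  v_{4} + v_{8} = v_{7}  ⇒ sig = [2:1]
  P = {6,7}:  v_{6} + v_{7} = v_{1}  ⇒ sig = [2:1]
  P = {6,8}:  v_{6} + v_{8} = v_{3}  ⇒ sig = [2:1]
  P = {1,8}:  v_{1} + v_{8} = v_{3} + v_{7}  ⇒ sig = [2:1,1]
  P = {3,5}:  v_{3} + v_{5} = v_{1} + v_{2}  ⇒ sig = [2:1,1]
  P = {5,8}:  v_{5} + v_{8} = v_{2} + v_{7}  ⇒ sig = [2:1,1]
  P = {4,6}:  v_{4} + v_{6} = 2·v_{1} + v_{2}  ⇒ sig = [2:1,2]
  P = {5,6}:  v_{5} + v_{6} = 2·v_{1} + 2·v_{2}  ⇒ sig = [2:2,2]
  P = {2,3,7}:  v_{2} + v_{3} + v_{7} = 0  ⇒ sig = [3:]
  P = {1,2,3}:  v_{1} + v_{2} + v_{3} = v_{6}  ⇒ sig = [3:1]
  P = {1,2,7}:  v_{1} + v_{2} + v_{7} = v_{4}  ⇒ sig = [3:1]
  P = {1,5,7}:  v_{1} + v_{5} + v_{7} = 2·v_{4}  ⇒ sig = [3:2]

Sorted signature multiset PRS(X):
[[2:1], [2:1], [2:1], [2:1], [2:1], [2:1,1], [2:1,1], [2:1,1], [2:1,2], [2:2,2], [3:], [3:1], [3:1], [3:2]]


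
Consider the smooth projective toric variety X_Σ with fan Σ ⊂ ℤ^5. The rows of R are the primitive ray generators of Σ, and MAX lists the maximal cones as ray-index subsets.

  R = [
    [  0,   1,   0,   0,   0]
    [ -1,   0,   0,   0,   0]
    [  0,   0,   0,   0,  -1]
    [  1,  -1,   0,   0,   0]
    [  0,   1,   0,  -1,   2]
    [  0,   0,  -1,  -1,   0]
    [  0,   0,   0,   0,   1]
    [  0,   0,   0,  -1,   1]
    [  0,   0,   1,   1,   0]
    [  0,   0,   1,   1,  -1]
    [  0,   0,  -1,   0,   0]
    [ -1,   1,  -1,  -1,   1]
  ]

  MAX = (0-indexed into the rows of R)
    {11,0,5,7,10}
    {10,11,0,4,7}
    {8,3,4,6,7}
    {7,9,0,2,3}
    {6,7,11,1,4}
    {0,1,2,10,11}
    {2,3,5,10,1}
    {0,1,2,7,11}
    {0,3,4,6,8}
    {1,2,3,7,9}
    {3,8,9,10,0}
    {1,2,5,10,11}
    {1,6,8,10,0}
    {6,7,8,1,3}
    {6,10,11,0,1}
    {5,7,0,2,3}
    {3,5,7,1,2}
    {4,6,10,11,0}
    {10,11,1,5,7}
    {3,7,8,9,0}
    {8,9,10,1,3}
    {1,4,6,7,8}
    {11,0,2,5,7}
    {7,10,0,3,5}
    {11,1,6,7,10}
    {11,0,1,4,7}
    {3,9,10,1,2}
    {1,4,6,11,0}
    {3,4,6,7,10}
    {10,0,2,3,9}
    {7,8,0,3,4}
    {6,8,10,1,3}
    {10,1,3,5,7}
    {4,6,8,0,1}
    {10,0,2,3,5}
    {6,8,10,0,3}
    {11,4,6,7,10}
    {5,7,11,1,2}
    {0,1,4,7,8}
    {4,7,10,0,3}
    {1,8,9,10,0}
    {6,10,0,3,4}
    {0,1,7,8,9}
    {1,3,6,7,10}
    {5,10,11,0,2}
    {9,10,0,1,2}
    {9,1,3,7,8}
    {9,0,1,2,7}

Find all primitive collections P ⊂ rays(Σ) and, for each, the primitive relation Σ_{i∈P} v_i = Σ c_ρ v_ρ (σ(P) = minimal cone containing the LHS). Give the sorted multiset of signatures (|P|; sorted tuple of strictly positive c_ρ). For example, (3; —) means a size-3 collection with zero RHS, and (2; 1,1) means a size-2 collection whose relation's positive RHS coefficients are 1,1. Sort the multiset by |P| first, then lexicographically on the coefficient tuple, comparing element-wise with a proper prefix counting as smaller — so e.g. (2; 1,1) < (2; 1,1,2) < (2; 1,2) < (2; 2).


Σ has 22 primitive collections:

  • {2,6}:  v_{2} + v_{6} = 0 — sig = (2; —)
  • {5,8}:  v_{5} + v_{8} = 0 — sig = (2; —)
  • {2,8}:  v_{2} + v_{8} = v_{9} — sig = (2; 1)
  • {5,9}:  v_{5} + v_{9} = v_{2} — sig = (2; 1)
  • {6,9}:  v_{6} + v_{9} = v_{8} — sig = (2; 1)
  • {2,4}:  v_{2} + v_{4} = v_{0} + v_{7} — sig = (2; 1,1)
  • {3,11}:  v_{3} + v_{11} = v_{7} + v_{10} — sig = (2; 1,1)
  • {5,6}:  v_{5} + v_{6} = v_{7} + v_{10} — sig = (2; 1,1)
  • {9,11}:  v_{9} + v_{11} = v_{0} + v_{1} — sig = (2; 1,1)
  • {4,9}:  v_{4} + v_{9} = v_{0} + v_{7} + v_{8} — sig = (2; 1,1,1)
  • {8,11}:  v_{8} + v_{11} = v_{0} + v_{1} + v_{6} — sig = (2; 1,1,1)
  • {4,5}:  v_{4} + v_{5} = v_{0} + 2·v_{7} + v_{10} — sig = (2; 1,1,2)
  • {0,1,3}:  v_{0} + v_{1} + v_{3} = 0 — sig = (3; —)
  • {7,9,10}:  v_{7} + v_{9} + v_{10} = 0 — sig = (3; —)
  • {0,6,7}:  v_{0} + v_{6} + v_{7} = v_{4} — sig = (3; 1)
  • {2,7,10}:  v_{2} + v_{7} + v_{10} = v_{5} — sig = (3; 1)
  • {7,8,10}:  v_{7} + v_{8} + v_{10} = v_{6} — sig = (3; 1)
  • {0,1,5}:  v_{0} + v_{1} + v_{5} = v_{2} + v_{11} — sig = (3; 1,1)
  • {1,3,4}:  v_{1} + v_{3} + v_{4} = v_{6} + v_{7} — sig = (3; 1,1)
  • {1,4,10}:  v_{1} + v_{4} + v_{10} = v_{6} + v_{11} — sig = (3; 1,1)
  • {4,8,10}:  v_{4} + v_{8} + v_{10} = v_{0} + 2·v_{6} — sig = (3; 1,2)
  • {0,1,7,10}:  v_{0} + v_{1} + v_{7} + v_{10} = v_{11} — sig = (4; 1)

Signatures (|P|; sorted positive RHS coefficients), sorted:
{ (2; —) ×2,  (2; 1) ×3,  (2; 1,1) ×4,  (2; 1,1,1) ×2,  (2; 1,1,2),  (3; —) ×2,  (3; 1) ×3,  (3; 1,1) ×3,  (3; 1,2),  (4; 1) }


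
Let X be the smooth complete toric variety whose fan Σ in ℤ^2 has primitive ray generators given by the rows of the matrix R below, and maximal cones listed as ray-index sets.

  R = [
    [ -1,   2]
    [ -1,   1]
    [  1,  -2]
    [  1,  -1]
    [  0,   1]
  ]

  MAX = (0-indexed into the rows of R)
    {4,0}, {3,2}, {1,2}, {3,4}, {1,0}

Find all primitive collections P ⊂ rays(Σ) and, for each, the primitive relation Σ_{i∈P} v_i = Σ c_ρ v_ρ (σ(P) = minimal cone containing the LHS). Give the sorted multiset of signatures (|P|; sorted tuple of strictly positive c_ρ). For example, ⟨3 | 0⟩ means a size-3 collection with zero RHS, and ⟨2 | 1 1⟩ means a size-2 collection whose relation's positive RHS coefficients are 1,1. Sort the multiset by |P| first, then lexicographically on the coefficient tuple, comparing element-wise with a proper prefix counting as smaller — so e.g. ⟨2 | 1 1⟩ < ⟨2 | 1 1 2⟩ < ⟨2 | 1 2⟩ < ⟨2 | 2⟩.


5 minimal non-faces of Δ(Σ) (on 5 rays):

  • {0,2}:  v_{0} + v_{2} = 0  ⟹  sig = ⟨2 | 0⟩
  • {1,3}:  v_{1} + v_{3} = 0  ⟹  sig = ⟨2 | 0⟩
  • {0,3}:  v_{0} + v_{3} = v_{4}  ⟹  sig = ⟨2 | 1⟩
  • {1,4}:  v_{1} + v_{4} = v_{0}  ⟹  sig = ⟨2 | 1⟩
  • {2,4}:  v_{2} + v_{4} = v_{3}  ⟹  sig = ⟨2 | 1⟩

so the primitive-relation signature multiset is
    |P|=2: 5 collections, coeffs (), (), (1), (1), (1)


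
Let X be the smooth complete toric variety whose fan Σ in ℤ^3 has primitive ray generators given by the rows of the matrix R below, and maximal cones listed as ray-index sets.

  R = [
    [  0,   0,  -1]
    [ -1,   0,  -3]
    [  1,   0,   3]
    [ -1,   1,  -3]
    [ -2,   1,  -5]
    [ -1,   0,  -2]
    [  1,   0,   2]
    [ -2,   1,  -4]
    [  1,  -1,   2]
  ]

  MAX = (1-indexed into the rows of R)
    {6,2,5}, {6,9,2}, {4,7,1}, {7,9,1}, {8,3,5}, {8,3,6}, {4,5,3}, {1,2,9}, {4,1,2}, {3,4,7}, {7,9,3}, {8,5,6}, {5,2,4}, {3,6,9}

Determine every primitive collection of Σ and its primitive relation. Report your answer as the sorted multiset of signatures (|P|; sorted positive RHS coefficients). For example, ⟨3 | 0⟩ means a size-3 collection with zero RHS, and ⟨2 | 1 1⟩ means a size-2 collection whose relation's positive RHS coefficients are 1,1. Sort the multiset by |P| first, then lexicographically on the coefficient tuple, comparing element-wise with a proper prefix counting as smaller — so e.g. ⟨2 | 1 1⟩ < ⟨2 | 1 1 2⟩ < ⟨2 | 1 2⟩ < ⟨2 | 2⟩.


|primitive collections| = 16. Relations:

  {2,3}:  v_{2} + v_{3} = 0 — sig = ⟨2 | 0⟩
  {6,7}:  v_{6} + v_{7} = 0 — sig = ⟨2 | 0⟩
  {1,3}:  v_{1} + v_{3} = v_{7} — sig = ⟨2 | 1⟩
  {1,6}:  v_{1} + v_{6} = v_{2} — sig = ⟨2 | 1⟩
  {1,8}:  v_{1} + v_{8} = v_{5} — sig = ⟨2 | 1⟩
  {2,7}:  v_{2} + v_{7} = v_{1} — sig = ⟨2 | 1⟩
  {4,6}:  v_{4} + v_{6} = v_{5} — sig = ⟨2 | 1⟩
  {4,9}:  v_{4} + v_{9} = v_{1} — sig = ⟨2 | 1⟩
  {5,7}:  v_{5} + v_{7} = v_{4} — sig = ⟨2 | 1⟩
  {5,9}:  v_{5} + v_{9} = v_{2} — sig = ⟨2 | 1⟩
  {8,9}:  v_{8} + v_{9} = v_{6} — sig = ⟨2 | 1⟩
  {1,5}:  v_{1} + v_{5} = v_{2} + v_{4} — sig = ⟨2 | 1 1⟩
  {2,8}:  v_{2} + v_{8} = v_{5} + v_{6} — sig = ⟨2 | 1 1⟩
  {7,8}:  v_{7} + v_{8} = v_{3} + v_{5} — sig = ⟨2 | 1 1⟩
  {4,8}:  v_{4} + v_{8} = v_{3} + 2·v_{5} — sig = ⟨2 | 1 2⟩
  {3,5,6}:  v_{3} + v_{5} + v_{6} = v_{8} — sig = ⟨3 | 1⟩

so the primitive-relation signature multiset is
    |P|=2: 15 collections, coeffs (), (), (1), (1), (1), (1), (1), (1), (1), (1), (1), (1,1), (1,1), (1,1), (1,2)
    |P|=3: 1 collection, coeffs (1)


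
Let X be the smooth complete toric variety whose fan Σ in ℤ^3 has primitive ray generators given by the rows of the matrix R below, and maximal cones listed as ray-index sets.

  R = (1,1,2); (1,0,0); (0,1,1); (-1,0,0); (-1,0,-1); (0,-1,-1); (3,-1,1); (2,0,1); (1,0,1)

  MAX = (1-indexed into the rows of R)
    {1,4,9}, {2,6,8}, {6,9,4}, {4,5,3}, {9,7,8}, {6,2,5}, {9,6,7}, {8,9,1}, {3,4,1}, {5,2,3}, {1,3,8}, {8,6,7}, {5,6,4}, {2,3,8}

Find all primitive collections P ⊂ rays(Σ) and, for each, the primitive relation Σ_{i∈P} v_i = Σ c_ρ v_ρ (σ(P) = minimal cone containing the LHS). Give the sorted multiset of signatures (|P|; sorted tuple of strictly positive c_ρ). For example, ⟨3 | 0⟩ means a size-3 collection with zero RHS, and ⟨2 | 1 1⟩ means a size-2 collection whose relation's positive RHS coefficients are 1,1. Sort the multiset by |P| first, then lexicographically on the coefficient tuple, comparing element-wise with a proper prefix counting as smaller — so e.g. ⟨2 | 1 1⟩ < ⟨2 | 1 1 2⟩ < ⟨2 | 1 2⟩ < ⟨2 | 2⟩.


Minimal non-faces — 16 found among 9 rays, 14 max cones:

  P = {2,4}:  v_{2} + v_{4} = 0  →  sig = ⟨2 | 0⟩
  P = {3,6}:  v_{3} + v_{6} = 0  →  sig = ⟨2 | 0⟩
  P = {5,9}:  v_{5} + v_{9} = 0  →  sig = ⟨2 | 0⟩
  P = {1,5}:  v_{1} + v_{5} = v_{3}  →  sig = ⟨2 | 1⟩
  P = {1,6}:  v_{1} + v_{6} = v_{9}  →  sig = ⟨2 | 1⟩
  P = {2,9}:  v_{2} + v_{9} = v_{8}  →  sig = ⟨2 | 1⟩
  P = {3,9}:  v_{3} + v_{9} = v_{1}  →  sig = ⟨2 | 1⟩
  P = {4,8}:  v_{4} + v_{8} = v_{9}  →  sig = ⟨2 | 1⟩
  P = {5,8}:  v_{5} + v_{8} = v_{2}  →  sig = ⟨2 | 1⟩
  P = {1,2}:  v_{1} + v_{2} = v_{3} + v_{8}  →  sig = ⟨2 | 1 1⟩
  P = {3,7}:  v_{3} + v_{7} = v_{8} + v_{9}  →  sig = ⟨2 | 1 1⟩
  P = {5,7}:  v_{5} + v_{7} = v_{6} + v_{8}  →  sig = ⟨2 | 1 1⟩
  P = {1,7}:  v_{1} + v_{7} = v_{8} + 2·v_{9}  →  sig = ⟨2 | 1 2⟩
  P = {2,7}:  v_{2} + v_{7} = v_{6} + 2·v_{8}  →  sig = ⟨2 | 1 2⟩
  P = {4,7}:  v_{4} + v_{7} = v_{6} + 2·v_{9}  →  sig = ⟨2 | 1 2⟩
  P = {6,8,9}:  v_{6} + v_{8} + v_{9} = v_{7}  →  sig = ⟨3 | 1⟩

Signatures (|P|; sorted positive RHS coefficients), sorted:
{ ⟨2 | 0⟩ ×3,  ⟨2 | 1⟩ ×6,  ⟨2 | 1 1⟩ ×3,  ⟨2 | 1 2⟩ ×3,  ⟨3 | 1⟩ }


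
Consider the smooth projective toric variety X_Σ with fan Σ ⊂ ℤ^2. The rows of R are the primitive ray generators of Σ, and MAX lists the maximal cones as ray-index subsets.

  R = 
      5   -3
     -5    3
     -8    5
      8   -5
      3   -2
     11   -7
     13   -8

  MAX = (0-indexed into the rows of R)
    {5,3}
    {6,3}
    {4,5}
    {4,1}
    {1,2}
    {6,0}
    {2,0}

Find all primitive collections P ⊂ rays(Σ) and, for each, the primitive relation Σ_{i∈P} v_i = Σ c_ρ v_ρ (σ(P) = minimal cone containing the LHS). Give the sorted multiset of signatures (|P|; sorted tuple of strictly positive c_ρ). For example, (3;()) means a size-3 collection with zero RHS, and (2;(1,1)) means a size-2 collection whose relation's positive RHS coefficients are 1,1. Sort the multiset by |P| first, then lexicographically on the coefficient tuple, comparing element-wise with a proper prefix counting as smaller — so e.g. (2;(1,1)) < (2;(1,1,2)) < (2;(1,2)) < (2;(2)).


The 14 primitive collections of Σ (r=7, n=2):

  P = {0,1}:  v_{0} + v_{1} = 0 ; sig = (2;())
  P = {2,3}:  v_{2} + v_{3} = 0 ; sig = (2;())
  P = {0,3}:  v_{0} + v_{3} = v_{6} ; sig = (2;(1))
  P = {0,4}:  v_{0} + v_{4} = v_{3} ; sig = (2;(1))
  P = {1,3}:  v_{1} + v_{3} = v_{4} ; sig = (2;(1))
  P = {1,6}:  v_{1} + v_{6} = v_{3} ; sig = (2;(1))
  P = {2,4}:  v_{2} + v_{4} = v_{1} ; sig = (2;(1))
  P = {2,5}:  v_{2} + v_{5} = v_{4} ; sig = (2;(1))
  P = {2,6}:  v_{2} + v_{6} = v_{0} ; sig = (2;(1))
  P = {3,4}:  v_{3} + v_{4} = v_{5} ; sig = (2;(1))
  P = {0,5}:  v_{0} + v_{5} = 2·v_{3} ; sig = (2;(2))
  P = {1,5}:  v_{1} + v_{5} = 2·v_{4} ; sig = (2;(2))
  P = {4,6}:  v_{4} + v_{6} = 2·v_{3} ; sig = (2;(2))
  P = {5,6}:  v_{5} + v_{6} = 3·v_{3} ; sig = (2;(3))

so the primitive-relation signature multiset is
{ (2;()) ×2,  (2;(1)) ×8,  (2;(2)) ×3,  (2;(3)) }


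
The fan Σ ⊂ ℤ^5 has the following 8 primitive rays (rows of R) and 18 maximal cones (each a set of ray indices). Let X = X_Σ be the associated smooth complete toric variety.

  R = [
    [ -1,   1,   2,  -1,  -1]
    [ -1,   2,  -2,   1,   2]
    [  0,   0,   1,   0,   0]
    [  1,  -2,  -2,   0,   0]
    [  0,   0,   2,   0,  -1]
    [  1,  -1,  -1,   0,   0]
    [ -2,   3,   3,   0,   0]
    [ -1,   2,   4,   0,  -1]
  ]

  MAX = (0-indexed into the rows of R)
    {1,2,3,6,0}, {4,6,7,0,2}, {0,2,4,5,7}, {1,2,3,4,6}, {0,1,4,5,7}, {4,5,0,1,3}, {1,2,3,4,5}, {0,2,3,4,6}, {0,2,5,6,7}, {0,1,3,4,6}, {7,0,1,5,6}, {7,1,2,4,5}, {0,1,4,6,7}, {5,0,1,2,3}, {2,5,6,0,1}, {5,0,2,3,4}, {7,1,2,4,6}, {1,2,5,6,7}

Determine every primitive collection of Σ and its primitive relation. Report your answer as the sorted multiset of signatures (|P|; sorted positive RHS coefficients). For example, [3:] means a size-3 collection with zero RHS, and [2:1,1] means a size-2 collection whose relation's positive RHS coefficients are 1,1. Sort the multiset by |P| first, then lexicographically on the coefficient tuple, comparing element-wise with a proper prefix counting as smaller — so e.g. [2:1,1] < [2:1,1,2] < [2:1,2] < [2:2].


Primitive collections (5):

  • {3,7}:  v_{3} + v_{7} = v_{4}  ⟹  sig = [2:1]
  • {3,5,6}:  v_{3} + v_{5} + v_{6} = 0  ⟹  sig = [3:]
  • {4,5,6}:  v_{4} + v_{5} + v_{6} = v_{7}  ⟹  sig = [3:1]
  • {0,1,2,4}:  v_{0} + v_{1} + v_{2} + v_{4} = v_{6}  ⟹  sig = [4:1]
  • {0,1,2,7}:  v_{0} + v_{1} + v_{2} + v_{7} = v_{5} + 2·v_{6}  ⟹  sig = [4:1,2]

so the primitive-relation signature multiset is
    [2:1]
    [3:]
    [3:1]
    [4:1]
    [4:1,2]


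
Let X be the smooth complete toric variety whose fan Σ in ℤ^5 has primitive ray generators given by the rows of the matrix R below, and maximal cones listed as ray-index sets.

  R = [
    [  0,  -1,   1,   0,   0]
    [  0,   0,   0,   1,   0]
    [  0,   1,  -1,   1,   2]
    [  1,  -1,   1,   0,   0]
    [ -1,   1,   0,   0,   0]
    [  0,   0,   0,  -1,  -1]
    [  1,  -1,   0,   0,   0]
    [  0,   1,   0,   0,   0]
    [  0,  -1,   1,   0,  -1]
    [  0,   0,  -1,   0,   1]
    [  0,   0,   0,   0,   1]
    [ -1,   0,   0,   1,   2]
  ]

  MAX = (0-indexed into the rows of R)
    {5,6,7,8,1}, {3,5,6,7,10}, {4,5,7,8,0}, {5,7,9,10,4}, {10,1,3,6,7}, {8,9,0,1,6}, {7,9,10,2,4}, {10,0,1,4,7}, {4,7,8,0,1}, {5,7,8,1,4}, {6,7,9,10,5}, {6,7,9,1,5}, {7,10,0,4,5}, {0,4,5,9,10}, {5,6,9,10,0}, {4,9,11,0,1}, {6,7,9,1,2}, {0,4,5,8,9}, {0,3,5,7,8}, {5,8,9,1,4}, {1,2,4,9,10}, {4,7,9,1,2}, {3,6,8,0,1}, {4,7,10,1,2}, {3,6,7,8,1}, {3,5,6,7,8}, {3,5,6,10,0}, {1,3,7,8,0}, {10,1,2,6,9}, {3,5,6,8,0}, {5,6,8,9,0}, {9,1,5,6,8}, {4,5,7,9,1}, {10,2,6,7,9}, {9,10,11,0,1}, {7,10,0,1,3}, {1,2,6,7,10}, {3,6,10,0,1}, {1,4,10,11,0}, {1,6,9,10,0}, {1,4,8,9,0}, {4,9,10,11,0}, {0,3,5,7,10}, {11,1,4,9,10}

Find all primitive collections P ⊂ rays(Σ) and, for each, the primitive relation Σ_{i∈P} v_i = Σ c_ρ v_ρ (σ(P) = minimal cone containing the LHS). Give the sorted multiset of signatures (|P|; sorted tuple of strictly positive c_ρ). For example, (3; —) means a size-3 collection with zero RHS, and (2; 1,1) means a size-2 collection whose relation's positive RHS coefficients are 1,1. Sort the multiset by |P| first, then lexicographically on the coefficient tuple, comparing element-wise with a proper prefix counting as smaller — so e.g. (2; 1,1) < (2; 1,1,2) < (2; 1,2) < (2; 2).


Δ(Σ) — 12 vertices, 22 min non-faces:

  • {4,6}:  v_{4} + v_{6} = 0  so sig = (2; —)
  • {8,10}:  v_{8} + v_{10} = v_{0}  so sig = (2; 1)
  • {2,5}:  v_{2} + v_{5} = v_{7} + v_{9}  so sig = (2; 1,1)
  • {2,8}:  v_{2} + v_{8} = v_{1} + v_{10}  so sig = (2; 1,1)
  • {3,4}:  v_{3} + v_{4} = v_{0} + v_{7}  so sig = (2; 1,1)
  • {3,9}:  v_{3} + v_{9} = v_{6} + v_{10}  so sig = (2; 1,1)
  • {5,11}:  v_{5} + v_{11} = v_{0} + v_{4} + v_{9}  so sig = (2; 1,1,1)
  • {6,11}:  v_{6} + v_{11} = v_{0} + v_{1} + v_{9} + v_{10}  so sig = (2; 1,1,1,1)
  • {2,3}:  v_{2} + v_{3} = v_{1} + v_{6} + v_{7} + 2·v_{10}  so sig = (2; 1,1,1,2)
  • {8,11}:  v_{8} + v_{11} = 2·v_{0} + v_{1} + v_{4} + v_{9}  so sig = (2; 1,1,1,2)
  • {3,11}:  v_{3} + v_{11} = v_{0} + v_{1} + 2·v_{10}  so sig = (2; 1,1,2)
  • {7,11}:  v_{7} + v_{11} = v_{1} + v_{4} + 2·v_{10}  so sig = (2; 1,1,2)
  • {2,11}:  v_{2} + v_{11} = 2·v_{1} + v_{4} + v_{9} + 3·v_{10}  so sig = (2; 1,1,2,3)
  • {0,2}:  v_{0} + v_{2} = v_{1} + 2·v_{10}  so sig = (2; 1,2)
  • {1,5,10}:  v_{1} + v_{5} + v_{10} = 0  so sig = (3; —)
  • {7,8,9}:  v_{7} + v_{8} + v_{9} = 0  so sig = (3; —)
  • {0,1,5}:  v_{0} + v_{1} + v_{5} = v_{8}  so sig = (3; 1)
  • {0,6,7}:  v_{0} + v_{6} + v_{7} = v_{3}  so sig = (3; 1)
  • {0,7,9}:  v_{0} + v_{7} + v_{9} = v_{10}  so sig = (3; 1)
  • {1,3,5}:  v_{1} + v_{3} + v_{5} = v_{6} + v_{7} + v_{8}  so sig = (3; 1,1,1)
  • {1,7,9,10}:  v_{1} + v_{7} + v_{9} + v_{10} = v_{2}  so sig = (4; 1)
  • {0,1,4,9,10}:  v_{0} + v_{1} + v_{4} + v_{9} + v_{10} = v_{11}  so sig = (5; 1)

Sorted signature multiset PRS(X):
[(2; —), (2; 1), (2; 1,1), (2; 1,1), (2; 1,1), (2; 1,1), (2; 1,1,1), (2; 1,1,1,1), (2; 1,1,1,2), (2; 1,1,1,2), (2; 1,1,2), (2; 1,1,2), (2; 1,1,2,3), (2; 1,2), (3; —), (3; —), (3; 1), (3; 1), (3; 1), (3; 1,1,1), (4; 1), (5; 1)]


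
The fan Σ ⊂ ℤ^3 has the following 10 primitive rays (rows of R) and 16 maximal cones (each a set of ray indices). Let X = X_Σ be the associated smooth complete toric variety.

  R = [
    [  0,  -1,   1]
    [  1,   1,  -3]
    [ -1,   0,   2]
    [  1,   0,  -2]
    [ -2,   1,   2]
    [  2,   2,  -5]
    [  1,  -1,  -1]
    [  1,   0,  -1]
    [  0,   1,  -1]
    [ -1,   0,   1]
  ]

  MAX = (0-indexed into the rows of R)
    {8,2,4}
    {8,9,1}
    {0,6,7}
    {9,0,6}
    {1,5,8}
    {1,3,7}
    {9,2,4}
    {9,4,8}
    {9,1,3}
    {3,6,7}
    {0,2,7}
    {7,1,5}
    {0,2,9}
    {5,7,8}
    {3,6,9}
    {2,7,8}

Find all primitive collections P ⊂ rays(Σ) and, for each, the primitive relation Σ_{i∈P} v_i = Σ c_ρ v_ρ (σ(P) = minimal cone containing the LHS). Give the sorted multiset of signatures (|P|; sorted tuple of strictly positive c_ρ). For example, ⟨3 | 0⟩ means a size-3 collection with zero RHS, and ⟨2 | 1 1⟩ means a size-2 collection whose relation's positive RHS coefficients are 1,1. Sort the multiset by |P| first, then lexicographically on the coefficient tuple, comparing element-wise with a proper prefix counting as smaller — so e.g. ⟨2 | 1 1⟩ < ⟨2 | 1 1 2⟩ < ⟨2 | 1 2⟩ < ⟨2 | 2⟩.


Primitive collections (23):

  P={0,8}:  v_{0} + v_{8} = 0  so sig = ⟨2 | 0⟩
  P={2,3}:  v_{2} + v_{3} = 0  so sig = ⟨2 | 0⟩
  P={7,9}:  v_{7} + v_{9} = 0  so sig = ⟨2 | 0⟩
  P={0,1}:  v_{0} + v_{1} = v_{3}  so sig = ⟨2 | 1⟩
  P={0,3}:  v_{0} + v_{3} = v_{6}  so sig = ⟨2 | 1⟩
  P={1,2}:  v_{1} + v_{2} = v_{8}  so sig = ⟨2 | 1⟩
  P={2,6}:  v_{2} + v_{6} = v_{0}  so sig = ⟨2 | 1⟩
  P={3,8}:  v_{3} + v_{8} = v_{1}  so sig = ⟨2 | 1⟩
  P={4,6}:  v_{4} + v_{6} = v_{9}  so sig = ⟨2 | 1⟩
  P={6,8}:  v_{6} + v_{8} = v_{3}  so sig = ⟨2 | 1⟩
  P={0,4}:  v_{0} + v_{4} = v_{2} + v_{9}  so sig = ⟨2 | 1 1⟩
  P={0,5}:  v_{0} + v_{5} = v_{1} + v_{7}  so sig = ⟨2 | 1 1⟩
  P={3,4}:  v_{3} + v_{4} = v_{8} + v_{9}  so sig = ⟨2 | 1 1⟩
  P={4,7}:  v_{4} + v_{7} = v_{2} + v_{8}  so sig = ⟨2 | 1 1⟩
  P={5,9}:  v_{5} + v_{9} = v_{1} + v_{8}  so sig = ⟨2 | 1 1⟩
  P={5,6}:  v_{5} + v_{6} = v_{1} + v_{3} + v_{7}  so sig = ⟨2 | 1 1 1⟩
  P={1,4}:  v_{1} + v_{4} = 2·v_{8} + v_{9}  so sig = ⟨2 | 1 2⟩
  P={2,5}:  v_{2} + v_{5} = v_{7} + 2·v_{8}  so sig = ⟨2 | 1 2⟩
  P={3,5}:  v_{3} + v_{5} = 2·v_{1} + v_{7}  so sig = ⟨2 | 1 2⟩
  P={1,6}:  v_{1} + v_{6} = 2·v_{3}  so sig = ⟨2 | 2⟩
  P={4,5}:  v_{4} + v_{5} = 3·v_{8}  so sig = ⟨2 | 3⟩
  P={1,7,8}:  v_{1} + v_{7} + v_{8} = v_{5}  so sig = ⟨3 | 1⟩
  P={2,8,9}:  v_{2} + v_{8} + v_{9} = v_{4}  so sig = ⟨3 | 1⟩

so the primitive-relation signature multiset is
    ⟨2 | 0⟩
    ⟨2 | 0⟩
    ⟨2 | 0⟩
    ⟨2 | 1⟩
    ⟨2 | 1⟩
    ⟨2 | 1⟩
    ⟨2 | 1⟩
    ⟨2 | 1⟩
    ⟨2 | 1⟩
    ⟨2 | 1⟩
    ⟨2 | 1 1⟩
    ⟨2 | 1 1⟩
    ⟨2 | 1 1⟩
    ⟨2 | 1 1⟩
    ⟨2 | 1 1⟩
    ⟨2 | 1 1 1⟩
    ⟨2 | 1 2⟩
    ⟨2 | 1 2⟩
    ⟨2 | 1 2⟩
    ⟨2 | 2⟩
    ⟨2 | 3⟩
    ⟨3 | 1⟩
    ⟨3 | 1⟩


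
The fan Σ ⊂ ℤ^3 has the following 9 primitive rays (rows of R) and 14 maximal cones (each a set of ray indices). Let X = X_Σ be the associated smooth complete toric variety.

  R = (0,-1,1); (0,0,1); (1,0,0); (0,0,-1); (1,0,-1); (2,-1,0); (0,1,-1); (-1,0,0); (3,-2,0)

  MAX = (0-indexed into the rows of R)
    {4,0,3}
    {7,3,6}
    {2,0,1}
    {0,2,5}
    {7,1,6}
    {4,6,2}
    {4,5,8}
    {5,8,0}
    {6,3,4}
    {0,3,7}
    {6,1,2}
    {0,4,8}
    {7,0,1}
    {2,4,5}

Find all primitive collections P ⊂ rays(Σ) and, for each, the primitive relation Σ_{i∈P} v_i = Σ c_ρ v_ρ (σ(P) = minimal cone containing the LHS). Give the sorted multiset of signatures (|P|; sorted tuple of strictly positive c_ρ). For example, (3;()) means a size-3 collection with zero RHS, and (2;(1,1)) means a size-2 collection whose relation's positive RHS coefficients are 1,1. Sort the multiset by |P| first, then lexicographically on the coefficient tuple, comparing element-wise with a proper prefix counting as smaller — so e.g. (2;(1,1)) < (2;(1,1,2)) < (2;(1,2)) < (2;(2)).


Minimal non-faces — 17 found among 9 rays, 14 max cones:

  {0,6}:  v_{0} + v_{6} = 0 — sig = (2;())
  {1,3}:  v_{1} + v_{3} = 0 — sig = (2;())
  {2,7}:  v_{2} + v_{7} = 0 — sig = (2;())
  {1,4}:  v_{1} + v_{4} = v_{2} — sig = (2;(1))
  {2,3}:  v_{2} + v_{3} = v_{4} — sig = (2;(1))
  {4,7}:  v_{4} + v_{7} = v_{3} — sig = (2;(1))
  {5,6}:  v_{5} + v_{6} = v_{2} + v_{4} — sig = (2;(1,1))
  {5,7}:  v_{5} + v_{7} = v_{0} + v_{4} — sig = (2;(1,1))
  {6,8}:  v_{6} + v_{8} = v_{4} + v_{5} — sig = (2;(1,1))
  {1,8}:  v_{1} + v_{8} = v_{0} + v_{2} + v_{5} — sig = (2;(1,1,1))
  {1,5}:  v_{1} + v_{5} = v_{0} + 2·v_{2} — sig = (2;(1,2))
  {3,5}:  v_{3} + v_{5} = v_{0} + 2·v_{4} — sig = (2;(1,2))
  {2,8}:  v_{2} + v_{8} = 2·v_{5} — sig = (2;(2))
  {7,8}:  v_{7} + v_{8} = 2·v_{0} + 2·v_{4} — sig = (2;(2,2))
  {3,8}:  v_{3} + v_{8} = 2·v_{0} + 3·v_{4} — sig = (2;(2,3))
  {0,2,4}:  v_{0} + v_{2} + v_{4} = v_{5} — sig = (3;(1))
  {0,4,5}:  v_{0} + v_{4} + v_{5} = v_{8} — sig = (3;(1))

so the primitive-relation signature multiset is
{ (2;()) ×3,  (2;(1)) ×3,  (2;(1,1)) ×3,  (2;(1,1,1)),  (2;(1,2)) ×2,  (2;(2)),  (2;(2,2)),  (2;(2,3)),  (3;(1)) ×2 }


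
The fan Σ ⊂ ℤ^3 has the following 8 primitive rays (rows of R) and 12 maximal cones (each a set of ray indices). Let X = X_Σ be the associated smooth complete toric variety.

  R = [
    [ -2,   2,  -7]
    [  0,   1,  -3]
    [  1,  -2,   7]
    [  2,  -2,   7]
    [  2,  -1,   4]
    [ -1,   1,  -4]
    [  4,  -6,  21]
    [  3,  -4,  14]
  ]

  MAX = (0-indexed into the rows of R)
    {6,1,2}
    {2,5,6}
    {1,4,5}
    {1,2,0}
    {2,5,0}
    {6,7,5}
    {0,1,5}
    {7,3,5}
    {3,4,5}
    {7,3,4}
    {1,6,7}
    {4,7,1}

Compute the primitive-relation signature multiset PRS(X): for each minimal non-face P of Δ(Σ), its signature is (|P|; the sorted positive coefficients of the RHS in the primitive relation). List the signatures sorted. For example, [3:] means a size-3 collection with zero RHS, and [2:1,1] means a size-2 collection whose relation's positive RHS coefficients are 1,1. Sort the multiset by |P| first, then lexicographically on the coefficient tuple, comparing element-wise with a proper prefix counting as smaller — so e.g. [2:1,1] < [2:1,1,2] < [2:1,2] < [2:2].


|primitive collections| = 14. Relations:

  P={0,3}:  v_{0} + v_{3} = 0  ⟹  sig = [2:]
  P={0,4}:  v_{0} + v_{4} = v_{1}  ⟹  sig = [2:1]
  P={0,7}:  v_{0} + v_{7} = v_{2}  ⟹  sig = [2:1]
  P={1,3}:  v_{1} + v_{3} = v_{4}  ⟹  sig = [2:1]
  P={2,3}:  v_{2} + v_{3} = v_{7}  ⟹  sig = [2:1]
  P={2,7}:  v_{2} + v_{7} = v_{6}  ⟹  sig = [2:1]
  P={2,4}:  v_{2} + v_{4} = v_{1} + v_{7}  ⟹  sig = [2:1,1]
  P={4,6}:  v_{4} + v_{6} = v_{1} + 2·v_{7}  ⟹  sig = [2:1,2]
  P={0,6}:  v_{0} + v_{6} = 2·v_{2}  ⟹  sig = [2:2]
  P={3,6}:  v_{3} + v_{6} = 2·v_{7}  ⟹  sig = [2:2]
  P={1,2,5}:  v_{1} + v_{2} + v_{5} = 0  ⟹  sig = [3:]
  P={1,5,6}:  v_{1} + v_{5} + v_{6} = v_{7}  ⟹  sig = [3:1]
  P={1,5,7}:  v_{1} + v_{5} + v_{7} = v_{3}  ⟹  sig = [3:1]
  P={4,5,7}:  v_{4} + v_{5} + v_{7} = 2·v_{3}  ⟹  sig = [3:2]

so the primitive-relation signature multiset is
    |P|=2: 10 collections, coeffs (), (1), (1), (1), (1), (1), (1,1), (1,2), (2), (2)
    |P|=3: 4 collections, coeffs (), (1), (1), (2)


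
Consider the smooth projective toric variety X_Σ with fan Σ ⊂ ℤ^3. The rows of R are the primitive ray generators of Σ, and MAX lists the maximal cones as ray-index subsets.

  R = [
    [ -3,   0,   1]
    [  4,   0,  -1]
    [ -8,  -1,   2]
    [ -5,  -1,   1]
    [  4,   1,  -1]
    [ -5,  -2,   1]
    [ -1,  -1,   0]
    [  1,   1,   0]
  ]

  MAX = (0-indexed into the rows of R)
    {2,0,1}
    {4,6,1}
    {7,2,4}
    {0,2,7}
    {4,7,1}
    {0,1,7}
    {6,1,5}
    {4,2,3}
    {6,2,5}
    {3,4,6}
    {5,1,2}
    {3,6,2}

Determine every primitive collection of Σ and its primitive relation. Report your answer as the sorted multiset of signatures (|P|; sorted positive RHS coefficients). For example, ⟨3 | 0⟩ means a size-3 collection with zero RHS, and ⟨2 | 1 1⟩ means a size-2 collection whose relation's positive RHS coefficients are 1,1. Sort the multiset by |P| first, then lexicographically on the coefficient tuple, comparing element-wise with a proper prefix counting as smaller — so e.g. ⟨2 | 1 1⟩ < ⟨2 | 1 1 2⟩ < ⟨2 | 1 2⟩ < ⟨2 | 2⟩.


14 minimal non-faces of Δ(Σ) (on 8 rays):

  • {6,7}:  v_{6} + v_{7} = 0  so sig = ⟨2 | 0⟩
  • {0,3}:  v_{0} + v_{3} = v_{2}  so sig = ⟨2 | 1⟩
  • {0,4}:  v_{0} + v_{4} = v_{7}  so sig = ⟨2 | 1⟩
  • {1,3}:  v_{1} + v_{3} = v_{6}  so sig = ⟨2 | 1⟩
  • {4,5}:  v_{4} + v_{5} = v_{6}  so sig = ⟨2 | 1⟩
  • {0,6}:  v_{0} + v_{6} = v_{1} + v_{2}  so sig = ⟨2 | 1 1⟩
  • {3,7}:  v_{3} + v_{7} = v_{2} + v_{4}  so sig = ⟨2 | 1 1⟩
  • {5,7}:  v_{5} + v_{7} = v_{1} + v_{2}  so sig = ⟨2 | 1 1⟩
  • {3,5}:  v_{3} + v_{5} = v_{2} + 2·v_{6}  so sig = ⟨2 | 1 2⟩
  • {0,5}:  v_{0} + v_{5} = 2·v_{1} + 2·v_{2}  so sig = ⟨2 | 2 2⟩
  • {1,2,4}:  v_{1} + v_{2} + v_{4} = 0  so sig = ⟨3 | 0⟩
  • {1,2,6}:  v_{1} + v_{2} + v_{6} = v_{5}  so sig = ⟨3 | 1⟩
  • {1,2,7}:  v_{1} + v_{2} + v_{7} = v_{0}  so sig = ⟨3 | 1⟩
  • {2,4,6}:  v_{2} + v_{4} + v_{6} = v_{3}  so sig = ⟨3 | 1⟩

so the primitive-relation signature multiset is
    ⟨2 | 0⟩
    ⟨2 | 1⟩
    ⟨2 | 1⟩
    ⟨2 | 1⟩
    ⟨2 | 1⟩
    ⟨2 | 1 1⟩
    ⟨2 | 1 1⟩
    ⟨2 | 1 1⟩
    ⟨2 | 1 2⟩
    ⟨2 | 2 2⟩
    ⟨3 | 0⟩
    ⟨3 | 1⟩
    ⟨3 | 1⟩
    ⟨3 | 1⟩


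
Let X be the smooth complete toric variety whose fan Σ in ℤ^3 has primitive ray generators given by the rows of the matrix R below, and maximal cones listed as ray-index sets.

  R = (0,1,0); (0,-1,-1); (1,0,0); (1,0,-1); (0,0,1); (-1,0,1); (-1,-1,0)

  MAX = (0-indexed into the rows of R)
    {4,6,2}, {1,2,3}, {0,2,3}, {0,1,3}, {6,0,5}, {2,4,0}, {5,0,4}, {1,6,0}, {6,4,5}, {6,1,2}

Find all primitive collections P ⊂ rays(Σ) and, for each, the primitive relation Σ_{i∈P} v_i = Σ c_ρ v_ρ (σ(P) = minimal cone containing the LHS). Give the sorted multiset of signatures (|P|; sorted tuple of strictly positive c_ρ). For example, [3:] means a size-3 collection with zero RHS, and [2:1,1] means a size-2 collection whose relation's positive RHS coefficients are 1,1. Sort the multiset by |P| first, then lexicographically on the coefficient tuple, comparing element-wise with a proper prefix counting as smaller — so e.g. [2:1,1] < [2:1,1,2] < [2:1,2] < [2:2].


9 minimal non-faces of Δ(Σ) (on 7 rays):

  P={3,5}:  v_{3} + v_{5} = 0 ; sig = [2:]
  P={1,5}:  v_{1} + v_{5} = v_{6} ; sig = [2:1]
  P={2,5}:  v_{2} + v_{5} = v_{4} ; sig = [2:1]
  P={3,4}:  v_{3} + v_{4} = v_{2} ; sig = [2:1]
  P={3,6}:  v_{3} + v_{6} = v_{1} ; sig = [2:1]
  P={1,4}:  v_{1} + v_{4} = v_{2} + v_{6} ; sig = [2:1,1]
  P={0,2,6}:  v_{0} + v_{2} + v_{6} = 0 ; sig = [3:]
  P={0,1,2}:  v_{0} + v_{1} + v_{2} = v_{3} ; sig = [3:1]
  P={0,4,6}:  v_{0} + v_{4} + v_{6} = v_{5} ; sig = [3:1]

so the primitive-relation signature multiset is
    [2:]
    [2:1]
    [2:1]
    [2:1]
    [2:1]
    [2:1,1]
    [3:]
    [3:1]
    [3:1]


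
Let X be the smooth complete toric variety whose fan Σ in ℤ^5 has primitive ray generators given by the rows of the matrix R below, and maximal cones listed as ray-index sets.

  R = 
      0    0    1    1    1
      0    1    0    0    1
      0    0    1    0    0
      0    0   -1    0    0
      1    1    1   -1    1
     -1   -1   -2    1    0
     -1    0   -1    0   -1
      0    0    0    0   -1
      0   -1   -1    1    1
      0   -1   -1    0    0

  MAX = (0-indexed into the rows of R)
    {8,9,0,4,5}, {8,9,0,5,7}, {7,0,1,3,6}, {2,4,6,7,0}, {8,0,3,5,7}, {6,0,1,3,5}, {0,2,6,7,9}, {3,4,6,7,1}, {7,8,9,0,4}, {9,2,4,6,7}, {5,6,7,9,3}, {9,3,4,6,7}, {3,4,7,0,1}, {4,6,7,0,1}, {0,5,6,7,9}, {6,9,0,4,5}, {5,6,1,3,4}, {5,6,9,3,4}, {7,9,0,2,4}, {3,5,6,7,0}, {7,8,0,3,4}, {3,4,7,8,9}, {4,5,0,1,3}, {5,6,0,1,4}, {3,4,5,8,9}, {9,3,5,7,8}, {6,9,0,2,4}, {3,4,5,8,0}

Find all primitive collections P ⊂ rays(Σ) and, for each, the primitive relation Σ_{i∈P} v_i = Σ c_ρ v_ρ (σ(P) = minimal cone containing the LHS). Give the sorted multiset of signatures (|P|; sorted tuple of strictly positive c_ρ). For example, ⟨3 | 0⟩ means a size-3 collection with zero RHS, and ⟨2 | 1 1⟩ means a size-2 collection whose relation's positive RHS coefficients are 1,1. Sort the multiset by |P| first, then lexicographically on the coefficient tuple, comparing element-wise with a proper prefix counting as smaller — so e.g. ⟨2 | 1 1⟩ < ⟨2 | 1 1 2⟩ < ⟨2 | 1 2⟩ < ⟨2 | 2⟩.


The 12 primitive collections of Σ (r=10, n=5):

  • {2,3}:  v_{2} + v_{3} = 0  so sig = ⟨2 | 0⟩
  • {6,8}:  v_{6} + v_{8} = v_{5}  so sig = ⟨2 | 1⟩
  • {1,9}:  v_{1} + v_{9} = v_{4} + v_{5}  so sig = ⟨2 | 1 1⟩
  • {2,8}:  v_{2} + v_{8} = v_{0} + v_{9}  so sig = ⟨2 | 1 1⟩
  • {1,2}:  v_{1} + v_{2} = v_{0} + v_{4} + v_{6}  so sig = ⟨2 | 1 1 1⟩
  • {2,5}:  v_{2} + v_{5} = v_{0} + v_{6} + v_{9}  so sig = ⟨2 | 1 1 1⟩
  • {1,8}:  v_{1} + v_{8} = v_{0} + v_{3} + v_{4} + v_{5}  so sig = ⟨2 | 1 1 1 1⟩
  • {0,3,9}:  v_{0} + v_{3} + v_{9} = v_{8}  so sig = ⟨3 | 1⟩
  • {4,5,7}:  v_{4} + v_{5} + v_{7} = v_{3}  so sig = ⟨3 | 1⟩
  • {1,5,7}:  v_{1} + v_{5} + v_{7} = v_{0} + 2·v_{3} + v_{6}  so sig = ⟨3 | 1 1 2⟩
  • {0,3,4,6}:  v_{0} + v_{3} + v_{4} + v_{6} = v_{1}  so sig = ⟨4 | 1⟩
  • {0,4,6,7,9}:  v_{0} + v_{4} + v_{6} + v_{7} + v_{9} = 0  so sig = ⟨5 | 0⟩

so the primitive-relation signature multiset is
{ ⟨2 | 0⟩,  ⟨2 | 1⟩,  ⟨2 | 1 1⟩ ×2,  ⟨2 | 1 1 1⟩ ×2,  ⟨2 | 1 1 1 1⟩,  ⟨3 | 1⟩ ×2,  ⟨3 | 1 1 2⟩,  ⟨4 | 1⟩,  ⟨5 | 0⟩ }
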